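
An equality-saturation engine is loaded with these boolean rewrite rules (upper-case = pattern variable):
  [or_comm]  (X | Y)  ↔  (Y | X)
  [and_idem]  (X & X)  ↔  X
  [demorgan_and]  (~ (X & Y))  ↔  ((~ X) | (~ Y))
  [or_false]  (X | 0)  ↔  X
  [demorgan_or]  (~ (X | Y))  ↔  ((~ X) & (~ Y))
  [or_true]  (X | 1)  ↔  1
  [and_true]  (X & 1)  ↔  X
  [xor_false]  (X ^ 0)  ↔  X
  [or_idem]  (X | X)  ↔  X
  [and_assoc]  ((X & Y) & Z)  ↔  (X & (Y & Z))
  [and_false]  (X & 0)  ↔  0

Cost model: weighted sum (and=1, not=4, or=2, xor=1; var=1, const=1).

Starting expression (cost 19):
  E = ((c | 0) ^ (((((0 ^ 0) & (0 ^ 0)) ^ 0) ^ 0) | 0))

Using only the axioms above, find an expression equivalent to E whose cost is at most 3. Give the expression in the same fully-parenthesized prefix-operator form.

(c ^ 0)   [cost 3]

step 1: and_idem (→) rewrites ((0 ^ 0) & (0 ^ 0)) into (0 ^ 0), now ((c | 0) ^ ((((0 ^ 0) ^ 0) ^ 0) | 0))
step 2: or_false (→) rewrites ((((0 ^ 0) ^ 0) ^ 0) | 0) into (((0 ^ 0) ^ 0) ^ 0), now ((c | 0) ^ (((0 ^ 0) ^ 0) ^ 0))
step 3: xor_false (→) rewrites (((0 ^ 0) ^ 0) ^ 0) into ((0 ^ 0) ^ 0), now ((c | 0) ^ ((0 ^ 0) ^ 0))
step 4: xor_false (→) rewrites (0 ^ 0) into 0, now ((c | 0) ^ (0 ^ 0))
step 5: xor_false (→) rewrites (0 ^ 0) into 0, now ((c | 0) ^ 0)
step 6: or_false (→) rewrites (c | 0) into c, reaching cost 3 (bound 3)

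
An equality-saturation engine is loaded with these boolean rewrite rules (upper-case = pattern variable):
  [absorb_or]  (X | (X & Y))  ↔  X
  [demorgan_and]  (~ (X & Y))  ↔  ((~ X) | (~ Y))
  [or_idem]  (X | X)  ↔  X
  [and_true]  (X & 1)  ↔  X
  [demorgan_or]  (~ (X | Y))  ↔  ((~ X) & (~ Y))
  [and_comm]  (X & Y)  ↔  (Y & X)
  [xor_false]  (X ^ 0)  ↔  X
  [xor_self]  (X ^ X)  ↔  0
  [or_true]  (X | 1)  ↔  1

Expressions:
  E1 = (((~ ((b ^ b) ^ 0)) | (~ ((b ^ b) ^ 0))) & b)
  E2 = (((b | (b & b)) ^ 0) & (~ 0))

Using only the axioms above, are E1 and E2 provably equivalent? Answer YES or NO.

(1) ((~ ((b ^ b) ^ 0)) | (~ ((b ^ b) ^ 0)))  =[or_idem →]=  (~ ((b ^ b) ^ 0))    ⊢ ((~ ((b ^ b) ^ 0)) & b)
(2) (b ^ b)  =[xor_self →]=  0    ⊢ ((~ (0 ^ 0)) & b)
(3) (0 ^ 0)  =[xor_false →]=  0    ⊢ ((~ 0) & b)
(4) b  =[xor_false ←]=  (b ^ 0)    ⊢ ((~ 0) & (b ^ 0))
(5) ((~ 0) & (b ^ 0))  =[and_comm →]=  ((b ^ 0) & (~ 0))
(6) b  =[absorb_or ←]=  (b | (b & b))    ⊢ E2

YES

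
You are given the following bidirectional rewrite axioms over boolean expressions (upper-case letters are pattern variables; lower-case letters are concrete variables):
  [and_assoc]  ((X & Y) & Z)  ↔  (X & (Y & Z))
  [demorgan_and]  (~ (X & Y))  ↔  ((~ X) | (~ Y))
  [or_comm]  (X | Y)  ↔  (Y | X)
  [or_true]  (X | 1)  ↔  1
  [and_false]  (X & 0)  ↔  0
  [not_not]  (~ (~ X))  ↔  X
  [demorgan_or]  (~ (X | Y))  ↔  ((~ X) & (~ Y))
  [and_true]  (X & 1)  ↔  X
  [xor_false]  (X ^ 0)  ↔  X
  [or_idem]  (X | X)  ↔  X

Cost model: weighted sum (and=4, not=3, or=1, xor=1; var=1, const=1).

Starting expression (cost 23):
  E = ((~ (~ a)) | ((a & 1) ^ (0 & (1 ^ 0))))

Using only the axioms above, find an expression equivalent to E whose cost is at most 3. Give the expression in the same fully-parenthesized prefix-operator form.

(a | a)   [cost 3]

1. [xor_false →] (1 ^ 0)  →  1;  E = ((~ (~ a)) | ((a & 1) ^ (0 & 1)))
2. [and_true →] (0 & 1)  →  0;  E = ((~ (~ a)) | ((a & 1) ^ 0))
3. [and_true →] (a & 1)  →  a;  E = ((~ (~ a)) | (a ^ 0))
4. [not_not →] (~ (~ a))  →  a;  E = (a | (a ^ 0))
5. [xor_false →] (a ^ 0)  →  a;  cost 3 ≤ 3, done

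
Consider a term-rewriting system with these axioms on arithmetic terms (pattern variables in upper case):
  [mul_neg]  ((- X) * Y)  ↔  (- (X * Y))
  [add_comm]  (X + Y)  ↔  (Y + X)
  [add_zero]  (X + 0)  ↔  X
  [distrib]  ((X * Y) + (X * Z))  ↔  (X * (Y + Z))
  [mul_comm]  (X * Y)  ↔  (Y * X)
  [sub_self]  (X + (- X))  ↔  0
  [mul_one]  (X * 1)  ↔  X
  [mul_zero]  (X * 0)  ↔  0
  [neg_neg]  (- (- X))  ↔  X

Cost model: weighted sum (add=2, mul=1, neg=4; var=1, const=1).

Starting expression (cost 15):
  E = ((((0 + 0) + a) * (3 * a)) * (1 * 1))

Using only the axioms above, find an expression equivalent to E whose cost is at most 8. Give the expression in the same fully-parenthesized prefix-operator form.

(1) (1 * 1)  =[mul_one →]=  1    ⊢ ((((0 + 0) + a) * (3 * a)) * 1)
(2) ((((0 + 0) + a) * (3 * a)) * 1)  =[mul_one →]=  (((0 + 0) + a) * (3 * a))
(3) (0 + 0)  =[add_zero →]=  0    ⊢ cost 8, within 8

((0 + a) * (3 * a))   [cost 8]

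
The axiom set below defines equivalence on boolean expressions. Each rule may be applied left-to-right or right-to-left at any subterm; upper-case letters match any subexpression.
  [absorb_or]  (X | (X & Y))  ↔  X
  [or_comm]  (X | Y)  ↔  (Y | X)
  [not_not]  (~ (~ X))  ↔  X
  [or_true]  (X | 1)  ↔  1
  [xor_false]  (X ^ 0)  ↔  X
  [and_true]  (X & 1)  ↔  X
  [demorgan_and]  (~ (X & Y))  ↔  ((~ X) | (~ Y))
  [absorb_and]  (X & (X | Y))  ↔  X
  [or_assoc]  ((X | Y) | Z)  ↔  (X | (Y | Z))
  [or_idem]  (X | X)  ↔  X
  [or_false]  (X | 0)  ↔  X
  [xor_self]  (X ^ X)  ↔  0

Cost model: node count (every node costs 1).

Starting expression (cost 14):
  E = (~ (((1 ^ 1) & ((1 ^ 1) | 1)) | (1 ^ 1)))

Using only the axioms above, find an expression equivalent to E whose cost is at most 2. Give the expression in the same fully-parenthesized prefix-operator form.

(~ 0)   [cost 2]

(1) ((1 ^ 1) & ((1 ^ 1) | 1))  =[absorb_and →]=  (1 ^ 1)    ⊢ (~ ((1 ^ 1) | (1 ^ 1)))
(2) ((1 ^ 1) | (1 ^ 1))  =[or_idem →]=  (1 ^ 1)    ⊢ (~ (1 ^ 1))
(3) (1 ^ 1)  =[xor_self →]=  0    ⊢ cost 2, within 2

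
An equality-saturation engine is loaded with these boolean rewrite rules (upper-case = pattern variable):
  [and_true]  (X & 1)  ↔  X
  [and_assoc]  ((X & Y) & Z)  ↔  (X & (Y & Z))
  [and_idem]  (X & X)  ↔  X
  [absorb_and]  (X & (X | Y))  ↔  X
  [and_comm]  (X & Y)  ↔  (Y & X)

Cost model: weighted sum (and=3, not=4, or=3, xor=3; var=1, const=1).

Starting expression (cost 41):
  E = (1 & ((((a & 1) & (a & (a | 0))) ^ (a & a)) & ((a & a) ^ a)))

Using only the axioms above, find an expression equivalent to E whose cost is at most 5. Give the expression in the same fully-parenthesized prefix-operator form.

step 1: absorb_and (→) rewrites (a & (a | 0)) into a, now (1 & ((((a & 1) & a) ^ (a & a)) & ((a & a) ^ a)))
step 2: and_comm (→) rewrites (1 & ((((a & 1) & a) ^ (a & a)) & ((a & a) ^ a))) into (((((a & 1) & a) ^ (a & a)) & ((a & a) ^ a)) & 1)
step 3: and_idem (→) rewrites (a & a) into a, now (((((a & 1) & a) ^ a) & ((a & a) ^ a)) & 1)
step 4: and_true (→) rewrites (a & 1) into a, now ((((a & a) ^ a) & ((a & a) ^ a)) & 1)
step 5: and_idem (→) rewrites (((a & a) ^ a) & ((a & a) ^ a)) into ((a & a) ^ a), now (((a & a) ^ a) & 1)
step 6: and_idem (→) rewrites (a & a) into a, now ((a ^ a) & 1)
step 7: and_true (→) rewrites ((a ^ a) & 1) into (a ^ a), reaching cost 5 (bound 5)

(a ^ a)   [cost 5]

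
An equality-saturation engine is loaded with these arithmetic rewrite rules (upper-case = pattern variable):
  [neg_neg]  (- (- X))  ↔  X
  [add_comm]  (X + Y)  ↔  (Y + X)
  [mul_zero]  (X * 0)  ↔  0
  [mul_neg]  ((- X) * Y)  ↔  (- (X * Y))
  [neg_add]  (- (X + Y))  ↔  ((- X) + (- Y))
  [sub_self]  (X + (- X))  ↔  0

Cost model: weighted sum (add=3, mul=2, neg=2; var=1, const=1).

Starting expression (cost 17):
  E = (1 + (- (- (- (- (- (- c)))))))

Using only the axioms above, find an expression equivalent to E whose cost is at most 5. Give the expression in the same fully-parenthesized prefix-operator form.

(1 + c)   [cost 5]

(1) (- (- (- (- c))))  =[neg_neg →]=  (- (- c))    ⊢ (1 + (- (- (- (- c)))))
(2) (- (- (- (- c))))  =[neg_neg →]=  (- (- c))    ⊢ (1 + (- (- c)))
(3) (- (- c))  =[neg_neg →]=  c    ⊢ cost 5, within 5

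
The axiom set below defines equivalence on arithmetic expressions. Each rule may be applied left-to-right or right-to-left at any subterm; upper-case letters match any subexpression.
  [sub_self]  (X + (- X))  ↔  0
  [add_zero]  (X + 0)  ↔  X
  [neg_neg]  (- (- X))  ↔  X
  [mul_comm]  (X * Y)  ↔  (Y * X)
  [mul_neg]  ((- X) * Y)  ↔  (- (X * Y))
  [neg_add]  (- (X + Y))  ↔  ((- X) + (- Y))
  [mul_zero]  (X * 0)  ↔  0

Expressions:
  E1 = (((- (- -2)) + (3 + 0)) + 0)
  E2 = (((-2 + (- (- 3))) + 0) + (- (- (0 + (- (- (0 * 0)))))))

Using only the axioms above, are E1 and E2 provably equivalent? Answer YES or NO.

1. [add_zero →] (((- (- -2)) + (3 + 0)) + 0)  →  ((- (- -2)) + (3 + 0))
2. [add_zero →] (3 + 0)  →  3;  E1 = ((- (- -2)) + 3)
3. [neg_neg →] (- (- -2))  →  -2;  E1 = (-2 + 3)
4. [add_zero ←] (-2 + 3)  →  ((-2 + 3) + 0)
5. [add_zero ←] ((-2 + 3) + 0)  →  (((-2 + 3) + 0) + 0)
6. [add_zero ←] 0  →  (0 + 0);  E1 = (((-2 + 3) + 0) + (0 + 0))
7. [mul_zero ←] 0  →  (0 * 0);  E1 = (((-2 + 3) + 0) + (0 + (0 * 0)))
8. [neg_neg ←] (0 + (0 * 0))  →  (- (- (0 + (0 * 0))));  E1 = (((-2 + 3) + 0) + (- (- (0 + (0 * 0)))))
9. [neg_neg ←] 3  →  (- (- 3));  E1 = (((-2 + (- (- 3))) + 0) + (- (- (0 + (0 * 0)))))
10. [neg_neg ←] (0 * 0)  →  (- (- (0 * 0)));  this is E2

YES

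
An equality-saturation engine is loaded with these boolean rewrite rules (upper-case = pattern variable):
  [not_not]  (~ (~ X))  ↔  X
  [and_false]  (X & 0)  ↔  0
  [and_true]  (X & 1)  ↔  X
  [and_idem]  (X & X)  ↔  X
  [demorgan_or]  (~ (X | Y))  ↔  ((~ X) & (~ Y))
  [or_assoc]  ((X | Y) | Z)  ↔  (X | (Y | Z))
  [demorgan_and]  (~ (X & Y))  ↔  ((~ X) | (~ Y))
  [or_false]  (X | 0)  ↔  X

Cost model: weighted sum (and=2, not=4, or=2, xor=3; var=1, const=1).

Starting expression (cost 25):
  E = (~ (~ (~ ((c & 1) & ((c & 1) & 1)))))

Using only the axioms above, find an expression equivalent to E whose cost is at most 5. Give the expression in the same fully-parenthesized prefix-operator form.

step 1: not_not (→) rewrites (~ (~ (~ ((c & 1) & ((c & 1) & 1))))) into (~ ((c & 1) & ((c & 1) & 1)))
step 2: and_true (→) rewrites ((c & 1) & 1) into (c & 1), now (~ ((c & 1) & (c & 1)))
step 3: and_idem (→) rewrites ((c & 1) & (c & 1)) into (c & 1), now (~ (c & 1))
step 4: and_true (→) rewrites (c & 1) into c, reaching cost 5 (bound 5)

(~ c)   [cost 5]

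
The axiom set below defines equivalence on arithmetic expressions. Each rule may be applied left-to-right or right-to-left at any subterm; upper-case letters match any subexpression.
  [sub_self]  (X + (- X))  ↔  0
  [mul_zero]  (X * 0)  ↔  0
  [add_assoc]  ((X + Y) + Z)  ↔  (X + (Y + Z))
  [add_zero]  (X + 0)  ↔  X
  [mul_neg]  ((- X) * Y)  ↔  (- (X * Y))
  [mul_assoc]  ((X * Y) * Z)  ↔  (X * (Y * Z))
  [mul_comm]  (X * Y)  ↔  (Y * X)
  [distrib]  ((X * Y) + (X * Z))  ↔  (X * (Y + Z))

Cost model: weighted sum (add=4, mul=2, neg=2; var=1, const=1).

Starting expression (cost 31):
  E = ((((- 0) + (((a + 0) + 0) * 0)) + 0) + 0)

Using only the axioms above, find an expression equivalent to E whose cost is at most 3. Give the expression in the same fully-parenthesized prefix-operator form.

1. [add_zero →] (((- 0) + (((a + 0) + 0) * 0)) + 0)  →  ((- 0) + (((a + 0) + 0) * 0));  E = (((- 0) + (((a + 0) + 0) * 0)) + 0)
2. [add_zero →] ((a + 0) + 0)  →  (a + 0);  E = (((- 0) + ((a + 0) * 0)) + 0)
3. [add_zero →] (a + 0)  →  a;  E = (((- 0) + (a * 0)) + 0)
4. [add_assoc →] (((- 0) + (a * 0)) + 0)  →  ((- 0) + ((a * 0) + 0))
5. [add_zero →] ((a * 0) + 0)  →  (a * 0);  E = ((- 0) + (a * 0))
6. [mul_zero →] (a * 0)  →  0;  E = ((- 0) + 0)
7. [add_zero →] ((- 0) + 0)  →  (- 0);  cost 3 ≤ 3, done

(- 0)   [cost 3]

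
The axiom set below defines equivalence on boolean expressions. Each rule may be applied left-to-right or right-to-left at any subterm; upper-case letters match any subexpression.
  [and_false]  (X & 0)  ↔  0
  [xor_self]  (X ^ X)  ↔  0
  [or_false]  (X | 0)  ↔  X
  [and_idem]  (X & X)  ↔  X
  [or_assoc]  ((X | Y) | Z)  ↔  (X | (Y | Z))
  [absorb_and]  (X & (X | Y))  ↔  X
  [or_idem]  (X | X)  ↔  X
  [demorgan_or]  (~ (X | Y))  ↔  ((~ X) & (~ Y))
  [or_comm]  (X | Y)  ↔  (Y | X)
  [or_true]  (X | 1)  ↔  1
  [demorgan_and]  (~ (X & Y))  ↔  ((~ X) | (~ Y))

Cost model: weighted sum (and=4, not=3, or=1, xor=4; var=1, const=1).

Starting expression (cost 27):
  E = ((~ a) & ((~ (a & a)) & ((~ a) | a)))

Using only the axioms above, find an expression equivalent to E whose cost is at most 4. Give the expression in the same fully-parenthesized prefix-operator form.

step 1: and_idem (→) rewrites (a & a) into a, now ((~ a) & ((~ a) & ((~ a) | a)))
step 2: absorb_and (→) rewrites ((~ a) & ((~ a) | a)) into (~ a), now ((~ a) & (~ a))
step 3: and_idem (→) rewrites ((~ a) & (~ a)) into (~ a), reaching cost 4 (bound 4)

(~ a)   [cost 4]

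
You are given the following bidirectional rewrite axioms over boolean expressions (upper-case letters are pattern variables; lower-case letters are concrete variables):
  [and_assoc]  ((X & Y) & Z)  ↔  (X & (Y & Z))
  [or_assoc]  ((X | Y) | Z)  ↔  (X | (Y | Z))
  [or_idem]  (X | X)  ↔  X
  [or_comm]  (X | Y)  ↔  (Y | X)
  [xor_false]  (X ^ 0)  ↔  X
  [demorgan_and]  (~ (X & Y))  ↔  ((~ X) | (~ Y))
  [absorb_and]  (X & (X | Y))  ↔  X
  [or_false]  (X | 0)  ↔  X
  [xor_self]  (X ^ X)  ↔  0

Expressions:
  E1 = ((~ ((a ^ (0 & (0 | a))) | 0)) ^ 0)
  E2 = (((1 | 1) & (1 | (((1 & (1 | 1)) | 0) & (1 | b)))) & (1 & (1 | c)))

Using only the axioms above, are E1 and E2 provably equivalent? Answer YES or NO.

The axioms are sound identities: if E1 ↔* E2 then E1 and E2 evaluate identically under any assignment.
Under a=1, b=0, c=0: E1 evaluates to 0, E2 to 1. Distinct ⇒ no rewrite sequence connects them.

NO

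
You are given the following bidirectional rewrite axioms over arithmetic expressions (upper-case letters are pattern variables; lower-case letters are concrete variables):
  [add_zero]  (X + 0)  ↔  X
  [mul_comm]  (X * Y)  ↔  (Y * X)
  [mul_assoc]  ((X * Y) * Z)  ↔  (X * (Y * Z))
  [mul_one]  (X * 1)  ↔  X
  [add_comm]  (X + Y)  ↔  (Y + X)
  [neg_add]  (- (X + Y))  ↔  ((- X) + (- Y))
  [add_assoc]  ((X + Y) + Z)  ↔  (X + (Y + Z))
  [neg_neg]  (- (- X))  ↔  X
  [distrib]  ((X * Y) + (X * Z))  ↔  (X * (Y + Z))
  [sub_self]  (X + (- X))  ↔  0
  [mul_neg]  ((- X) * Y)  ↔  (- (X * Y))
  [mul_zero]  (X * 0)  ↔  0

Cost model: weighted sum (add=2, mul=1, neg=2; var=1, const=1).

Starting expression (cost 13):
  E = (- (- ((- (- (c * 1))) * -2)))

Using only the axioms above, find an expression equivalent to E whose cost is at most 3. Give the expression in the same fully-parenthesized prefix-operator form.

(1) (- (- ((- (- (c * 1))) * -2)))  =[neg_neg →]=  ((- (- (c * 1))) * -2)
(2) (- (- (c * 1)))  =[neg_neg →]=  (c * 1)    ⊢ ((c * 1) * -2)
(3) (c * 1)  =[mul_one →]=  c    ⊢ cost 3, within 3

(c * -2)   [cost 3]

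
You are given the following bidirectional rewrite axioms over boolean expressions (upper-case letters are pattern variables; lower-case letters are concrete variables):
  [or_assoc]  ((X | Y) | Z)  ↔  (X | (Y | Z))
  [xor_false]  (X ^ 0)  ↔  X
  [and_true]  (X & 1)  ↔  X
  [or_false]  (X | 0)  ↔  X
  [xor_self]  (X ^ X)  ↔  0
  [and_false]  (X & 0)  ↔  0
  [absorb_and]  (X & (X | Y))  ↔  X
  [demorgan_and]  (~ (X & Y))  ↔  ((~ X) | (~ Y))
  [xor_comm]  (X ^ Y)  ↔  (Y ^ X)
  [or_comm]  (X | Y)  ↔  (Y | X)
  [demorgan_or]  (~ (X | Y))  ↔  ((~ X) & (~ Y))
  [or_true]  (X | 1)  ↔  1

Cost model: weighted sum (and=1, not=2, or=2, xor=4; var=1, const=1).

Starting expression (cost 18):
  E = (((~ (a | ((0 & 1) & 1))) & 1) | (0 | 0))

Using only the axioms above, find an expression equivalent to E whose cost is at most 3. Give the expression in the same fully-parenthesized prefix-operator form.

step 1: and_true (→) rewrites ((0 & 1) & 1) into (0 & 1), now (((~ (a | (0 & 1))) & 1) | (0 | 0))
step 2: or_false (→) rewrites (0 | 0) into 0, now (((~ (a | (0 & 1))) & 1) | 0)
step 3: and_true (→) rewrites (0 & 1) into 0, now (((~ (a | 0)) & 1) | 0)
step 4: or_false (→) rewrites (a | 0) into a, now (((~ a) & 1) | 0)
step 5: or_false (→) rewrites (((~ a) & 1) | 0) into ((~ a) & 1)
step 6: and_true (→) rewrites ((~ a) & 1) into (~ a), reaching cost 3 (bound 3)

(~ a)   [cost 3]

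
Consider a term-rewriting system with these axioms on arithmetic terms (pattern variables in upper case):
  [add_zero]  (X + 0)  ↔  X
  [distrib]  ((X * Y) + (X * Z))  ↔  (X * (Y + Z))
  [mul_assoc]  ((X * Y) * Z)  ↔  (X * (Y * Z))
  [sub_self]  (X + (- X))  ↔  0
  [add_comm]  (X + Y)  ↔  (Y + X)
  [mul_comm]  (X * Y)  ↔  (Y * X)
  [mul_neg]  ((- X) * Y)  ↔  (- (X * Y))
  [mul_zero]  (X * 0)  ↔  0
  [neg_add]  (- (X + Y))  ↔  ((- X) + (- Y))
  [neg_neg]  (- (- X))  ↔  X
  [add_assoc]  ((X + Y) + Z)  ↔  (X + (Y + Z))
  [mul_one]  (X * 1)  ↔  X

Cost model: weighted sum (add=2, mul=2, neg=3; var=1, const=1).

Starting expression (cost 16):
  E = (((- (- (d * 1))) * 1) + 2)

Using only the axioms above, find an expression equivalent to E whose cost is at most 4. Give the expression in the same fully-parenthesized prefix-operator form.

1. [neg_neg →] (- (- (d * 1)))  →  (d * 1);  E = (((d * 1) * 1) + 2)
2. [mul_one →] (d * 1)  →  d;  E = ((d * 1) + 2)
3. [mul_one →] (d * 1)  →  d;  cost 4 ≤ 4, done

(d + 2)   [cost 4]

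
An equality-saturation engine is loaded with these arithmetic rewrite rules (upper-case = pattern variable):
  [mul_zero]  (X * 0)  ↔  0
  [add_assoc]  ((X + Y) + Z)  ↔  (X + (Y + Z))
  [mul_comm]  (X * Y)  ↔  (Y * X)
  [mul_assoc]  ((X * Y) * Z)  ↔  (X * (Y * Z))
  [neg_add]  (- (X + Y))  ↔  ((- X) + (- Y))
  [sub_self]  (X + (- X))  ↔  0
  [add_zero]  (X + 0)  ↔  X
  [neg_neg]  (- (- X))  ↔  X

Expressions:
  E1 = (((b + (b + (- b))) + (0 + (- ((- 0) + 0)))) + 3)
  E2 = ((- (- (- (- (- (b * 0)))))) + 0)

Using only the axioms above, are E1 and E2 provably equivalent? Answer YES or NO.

NO

Every axiom is a valid identity, so a rewrite proof would force E1 and E2 to agree under every assignment.
At b=0: E1 = 3 but E2 = 0; they differ, so no derivation exists.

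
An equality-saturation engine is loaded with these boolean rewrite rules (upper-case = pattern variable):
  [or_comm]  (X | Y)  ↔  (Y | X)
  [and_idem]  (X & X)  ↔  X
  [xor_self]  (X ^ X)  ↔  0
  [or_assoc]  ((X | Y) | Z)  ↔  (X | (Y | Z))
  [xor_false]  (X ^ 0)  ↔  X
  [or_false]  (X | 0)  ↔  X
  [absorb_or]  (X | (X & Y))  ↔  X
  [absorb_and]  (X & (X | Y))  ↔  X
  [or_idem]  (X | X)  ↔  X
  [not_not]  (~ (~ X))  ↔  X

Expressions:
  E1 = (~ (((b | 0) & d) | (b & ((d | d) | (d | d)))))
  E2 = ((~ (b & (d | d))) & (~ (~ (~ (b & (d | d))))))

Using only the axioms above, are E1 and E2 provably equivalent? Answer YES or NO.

YES

step 1: or_idem (→) rewrites ((d | d) | (d | d)) into (d | d), now (~ (((b | 0) & d) | (b & (d | d))))
step 2: or_idem (→) rewrites (d | d) into d, now (~ (((b | 0) & d) | (b & d)))
step 3: or_false (→) rewrites (b | 0) into b, now (~ ((b & d) | (b & d)))
step 4: or_idem (→) rewrites ((b & d) | (b & d)) into (b & d), now (~ (b & d))
step 5: or_idem (←) rewrites d into (d | d), now (~ (b & (d | d)))
step 6: and_idem (←) rewrites (~ (b & (d | d))) into ((~ (b & (d | d))) & (~ (b & (d | d))))
step 7: not_not (←) rewrites (b & (d | d)) into (~ (~ (b & (d | d)))), which is E2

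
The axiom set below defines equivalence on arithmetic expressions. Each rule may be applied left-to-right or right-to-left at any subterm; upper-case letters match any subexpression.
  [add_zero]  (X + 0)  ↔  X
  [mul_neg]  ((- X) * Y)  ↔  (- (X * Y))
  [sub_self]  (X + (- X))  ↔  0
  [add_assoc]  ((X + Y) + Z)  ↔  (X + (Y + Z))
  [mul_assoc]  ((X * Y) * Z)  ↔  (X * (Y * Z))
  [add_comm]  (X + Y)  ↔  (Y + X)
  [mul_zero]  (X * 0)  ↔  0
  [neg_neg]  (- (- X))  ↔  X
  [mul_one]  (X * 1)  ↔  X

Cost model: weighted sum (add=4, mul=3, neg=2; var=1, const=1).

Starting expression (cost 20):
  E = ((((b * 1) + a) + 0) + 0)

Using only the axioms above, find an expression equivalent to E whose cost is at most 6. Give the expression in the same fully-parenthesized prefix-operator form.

(1) (((b * 1) + a) + 0)  =[add_zero →]=  ((b * 1) + a)    ⊢ (((b * 1) + a) + 0)
(2) (b * 1)  =[mul_one →]=  b    ⊢ ((b + a) + 0)
(3) ((b + a) + 0)  =[add_zero →]=  (b + a)    ⊢ cost 6, within 6

(b + a)   [cost 6]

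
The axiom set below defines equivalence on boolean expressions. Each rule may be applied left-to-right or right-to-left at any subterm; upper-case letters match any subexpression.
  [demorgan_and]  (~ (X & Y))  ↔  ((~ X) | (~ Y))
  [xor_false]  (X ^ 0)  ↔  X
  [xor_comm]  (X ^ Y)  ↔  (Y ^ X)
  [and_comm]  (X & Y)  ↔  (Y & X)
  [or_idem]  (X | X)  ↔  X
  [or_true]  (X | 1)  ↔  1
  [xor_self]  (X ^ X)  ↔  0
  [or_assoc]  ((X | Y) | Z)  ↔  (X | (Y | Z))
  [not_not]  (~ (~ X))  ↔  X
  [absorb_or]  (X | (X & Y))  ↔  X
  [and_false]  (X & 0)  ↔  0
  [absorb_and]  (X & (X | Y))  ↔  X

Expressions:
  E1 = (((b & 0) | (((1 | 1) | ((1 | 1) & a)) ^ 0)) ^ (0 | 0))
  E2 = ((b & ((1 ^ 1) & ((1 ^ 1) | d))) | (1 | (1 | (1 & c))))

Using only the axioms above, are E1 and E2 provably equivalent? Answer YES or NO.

(1) ((1 | 1) | ((1 | 1) & a))  =[absorb_or →]=  (1 | 1)    ⊢ (((b & 0) | ((1 | 1) ^ 0)) ^ (0 | 0))
(2) (0 | 0)  =[or_idem →]=  0    ⊢ (((b & 0) | ((1 | 1) ^ 0)) ^ 0)
(3) ((1 | 1) ^ 0)  =[xor_false →]=  (1 | 1)    ⊢ (((b & 0) | (1 | 1)) ^ 0)
(4) (((b & 0) | (1 | 1)) ^ 0)  =[xor_false →]=  ((b & 0) | (1 | 1))
(5) 0  =[xor_self ←]=  (1 ^ 1)    ⊢ ((b & (1 ^ 1)) | (1 | 1))
(6) (1 ^ 1)  =[absorb_and ←]=  ((1 ^ 1) & ((1 ^ 1) | d))    ⊢ ((b & ((1 ^ 1) & ((1 ^ 1) | d))) | (1 | 1))
(7) 1  =[absorb_or ←]=  (1 | (1 & c))    ⊢ E2

YES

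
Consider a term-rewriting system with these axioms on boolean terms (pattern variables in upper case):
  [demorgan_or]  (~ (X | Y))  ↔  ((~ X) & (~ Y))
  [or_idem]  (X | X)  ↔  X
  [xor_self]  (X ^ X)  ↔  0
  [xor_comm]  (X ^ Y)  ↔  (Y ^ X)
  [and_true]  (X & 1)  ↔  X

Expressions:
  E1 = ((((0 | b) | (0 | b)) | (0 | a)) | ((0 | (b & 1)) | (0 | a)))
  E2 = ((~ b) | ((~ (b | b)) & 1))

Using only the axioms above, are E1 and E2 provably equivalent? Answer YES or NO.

NO

Every axiom is a valid identity, so a rewrite proof would force E1 and E2 to agree under every assignment.
At a=0, b=0: E1 = 0 but E2 = 1; they differ, so no derivation exists.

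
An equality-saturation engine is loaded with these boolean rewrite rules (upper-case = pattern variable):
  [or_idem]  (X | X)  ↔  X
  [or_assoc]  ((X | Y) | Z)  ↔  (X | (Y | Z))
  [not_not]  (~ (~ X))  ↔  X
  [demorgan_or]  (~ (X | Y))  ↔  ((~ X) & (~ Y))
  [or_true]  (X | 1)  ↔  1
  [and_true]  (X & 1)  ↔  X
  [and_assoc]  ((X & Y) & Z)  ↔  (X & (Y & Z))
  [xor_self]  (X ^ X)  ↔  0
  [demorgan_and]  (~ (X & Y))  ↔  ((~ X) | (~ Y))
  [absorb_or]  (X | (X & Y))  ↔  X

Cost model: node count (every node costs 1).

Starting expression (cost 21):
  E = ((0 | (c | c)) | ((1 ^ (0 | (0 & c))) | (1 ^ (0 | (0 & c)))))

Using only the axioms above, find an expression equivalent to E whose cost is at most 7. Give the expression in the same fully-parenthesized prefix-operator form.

(1) ((1 ^ (0 | (0 & c))) | (1 ^ (0 | (0 & c))))  =[or_idem →]=  (1 ^ (0 | (0 & c)))    ⊢ ((0 | (c | c)) | (1 ^ (0 | (0 & c))))
(2) (0 | (0 & c))  =[absorb_or →]=  0    ⊢ ((0 | (c | c)) | (1 ^ 0))
(3) (c | c)  =[or_idem →]=  c    ⊢ cost 7, within 7

((0 | c) | (1 ^ 0))   [cost 7]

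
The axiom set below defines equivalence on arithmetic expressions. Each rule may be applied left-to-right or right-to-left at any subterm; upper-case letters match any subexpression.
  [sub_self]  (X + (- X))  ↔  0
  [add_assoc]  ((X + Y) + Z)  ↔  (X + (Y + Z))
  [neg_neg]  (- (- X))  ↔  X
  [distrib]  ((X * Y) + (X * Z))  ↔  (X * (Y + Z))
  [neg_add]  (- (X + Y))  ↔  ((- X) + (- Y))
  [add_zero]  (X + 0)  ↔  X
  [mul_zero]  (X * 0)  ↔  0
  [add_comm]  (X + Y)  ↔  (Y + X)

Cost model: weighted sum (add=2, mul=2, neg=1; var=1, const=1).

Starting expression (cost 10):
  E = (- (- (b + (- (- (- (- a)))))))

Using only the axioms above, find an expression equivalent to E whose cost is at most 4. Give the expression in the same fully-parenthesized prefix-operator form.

1. [neg_neg →] (- (- a))  →  a;  E = (- (- (b + (- (- a)))))
2. [neg_neg →] (- (- (b + (- (- a)))))  →  (b + (- (- a)))
3. [neg_neg →] (- (- a))  →  a;  cost 4 ≤ 4, done

(b + a)   [cost 4]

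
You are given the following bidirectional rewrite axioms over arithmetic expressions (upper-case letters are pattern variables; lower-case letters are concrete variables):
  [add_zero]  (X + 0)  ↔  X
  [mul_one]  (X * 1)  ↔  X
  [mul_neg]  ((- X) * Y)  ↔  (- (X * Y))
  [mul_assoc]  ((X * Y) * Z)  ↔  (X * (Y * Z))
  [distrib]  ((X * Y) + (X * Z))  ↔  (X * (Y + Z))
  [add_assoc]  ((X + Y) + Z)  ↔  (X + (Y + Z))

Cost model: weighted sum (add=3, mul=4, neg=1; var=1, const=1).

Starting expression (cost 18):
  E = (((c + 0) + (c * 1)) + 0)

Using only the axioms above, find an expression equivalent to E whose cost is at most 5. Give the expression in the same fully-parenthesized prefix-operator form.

(c + c)   [cost 5]

step 1: add_zero (→) rewrites (c + 0) into c, now ((c + (c * 1)) + 0)
step 2: add_zero (→) rewrites ((c + (c * 1)) + 0) into (c + (c * 1))
step 3: mul_one (→) rewrites (c * 1) into c, reaching cost 5 (bound 5)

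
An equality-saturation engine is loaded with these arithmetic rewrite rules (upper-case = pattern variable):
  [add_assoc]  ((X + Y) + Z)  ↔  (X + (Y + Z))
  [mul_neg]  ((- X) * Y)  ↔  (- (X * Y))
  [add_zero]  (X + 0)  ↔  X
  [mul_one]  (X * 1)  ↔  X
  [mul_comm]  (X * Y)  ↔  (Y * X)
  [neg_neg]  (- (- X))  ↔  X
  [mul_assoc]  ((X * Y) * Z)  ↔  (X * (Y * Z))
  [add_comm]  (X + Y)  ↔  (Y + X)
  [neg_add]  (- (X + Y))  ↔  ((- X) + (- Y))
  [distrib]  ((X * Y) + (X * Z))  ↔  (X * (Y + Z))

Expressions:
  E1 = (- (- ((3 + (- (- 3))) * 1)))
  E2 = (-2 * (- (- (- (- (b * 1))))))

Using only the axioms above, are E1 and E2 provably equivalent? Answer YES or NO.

Every axiom is a valid identity, so a rewrite proof would force E1 and E2 to agree under every assignment.
At b=0: E1 = 6 but E2 = 0; they differ, so no derivation exists.

NO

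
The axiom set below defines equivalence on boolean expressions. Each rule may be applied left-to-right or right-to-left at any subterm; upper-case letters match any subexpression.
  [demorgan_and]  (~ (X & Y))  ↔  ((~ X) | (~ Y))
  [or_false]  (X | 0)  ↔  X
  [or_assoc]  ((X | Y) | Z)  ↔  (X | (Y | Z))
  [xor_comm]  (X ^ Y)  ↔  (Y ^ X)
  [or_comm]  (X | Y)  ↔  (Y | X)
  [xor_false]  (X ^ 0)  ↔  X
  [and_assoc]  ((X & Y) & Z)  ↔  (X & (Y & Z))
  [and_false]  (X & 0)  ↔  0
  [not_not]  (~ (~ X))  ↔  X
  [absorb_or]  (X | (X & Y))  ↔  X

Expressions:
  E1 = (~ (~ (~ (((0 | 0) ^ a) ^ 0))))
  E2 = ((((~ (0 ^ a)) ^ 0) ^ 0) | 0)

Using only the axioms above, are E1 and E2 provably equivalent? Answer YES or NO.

1. [xor_false →] (((0 | 0) ^ a) ^ 0)  →  ((0 | 0) ^ a);  E1 = (~ (~ (~ ((0 | 0) ^ a))))
2. [or_false →] (0 | 0)  →  0;  E1 = (~ (~ (~ (0 ^ a))))
3. [not_not →] (~ (~ (~ (0 ^ a))))  →  (~ (0 ^ a))
4. [xor_false ←] (~ (0 ^ a))  →  ((~ (0 ^ a)) ^ 0)
5. [xor_false ←] ((~ (0 ^ a)) ^ 0)  →  (((~ (0 ^ a)) ^ 0) ^ 0)
6. [or_false ←] (((~ (0 ^ a)) ^ 0) ^ 0)  →  ((((~ (0 ^ a)) ^ 0) ^ 0) | 0);  this is E2

YES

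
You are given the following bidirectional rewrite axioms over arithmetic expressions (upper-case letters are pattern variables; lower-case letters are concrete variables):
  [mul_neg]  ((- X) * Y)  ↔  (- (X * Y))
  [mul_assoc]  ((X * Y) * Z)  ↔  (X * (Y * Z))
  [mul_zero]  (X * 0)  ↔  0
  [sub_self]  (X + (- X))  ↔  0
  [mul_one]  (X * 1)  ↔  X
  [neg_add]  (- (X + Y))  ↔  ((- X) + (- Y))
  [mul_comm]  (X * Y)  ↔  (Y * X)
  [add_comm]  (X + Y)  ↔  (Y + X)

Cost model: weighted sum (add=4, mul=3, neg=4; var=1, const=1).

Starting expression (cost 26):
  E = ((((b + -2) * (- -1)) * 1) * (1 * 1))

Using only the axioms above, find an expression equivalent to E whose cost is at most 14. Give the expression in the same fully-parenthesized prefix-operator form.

(1) (((b + -2) * (- -1)) * 1)  =[mul_one →]=  ((b + -2) * (- -1))    ⊢ (((b + -2) * (- -1)) * (1 * 1))
(2) (1 * 1)  =[mul_one →]=  1    ⊢ (((b + -2) * (- -1)) * 1)
(3) (((b + -2) * (- -1)) * 1)  =[mul_one →]=  ((b + -2) * (- -1))    ⊢ cost 14, within 14

((b + -2) * (- -1))   [cost 14]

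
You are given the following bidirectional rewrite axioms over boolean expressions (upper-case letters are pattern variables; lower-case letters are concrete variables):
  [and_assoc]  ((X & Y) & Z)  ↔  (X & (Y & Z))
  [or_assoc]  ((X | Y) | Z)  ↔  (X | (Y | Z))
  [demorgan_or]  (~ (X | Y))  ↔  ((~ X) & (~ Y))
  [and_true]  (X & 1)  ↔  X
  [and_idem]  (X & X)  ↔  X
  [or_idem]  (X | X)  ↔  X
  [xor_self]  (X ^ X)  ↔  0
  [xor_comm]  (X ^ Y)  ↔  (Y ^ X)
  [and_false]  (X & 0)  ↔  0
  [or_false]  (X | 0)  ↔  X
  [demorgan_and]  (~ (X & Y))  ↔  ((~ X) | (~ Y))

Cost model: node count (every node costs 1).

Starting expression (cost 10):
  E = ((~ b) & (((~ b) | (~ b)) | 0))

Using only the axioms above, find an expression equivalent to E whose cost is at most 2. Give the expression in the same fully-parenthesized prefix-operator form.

(~ b)   [cost 2]

step 1: or_false (→) rewrites (((~ b) | (~ b)) | 0) into ((~ b) | (~ b)), now ((~ b) & ((~ b) | (~ b)))
step 2: or_idem (→) rewrites ((~ b) | (~ b)) into (~ b), now ((~ b) & (~ b))
step 3: and_idem (→) rewrites ((~ b) & (~ b)) into (~ b), reaching cost 2 (bound 2)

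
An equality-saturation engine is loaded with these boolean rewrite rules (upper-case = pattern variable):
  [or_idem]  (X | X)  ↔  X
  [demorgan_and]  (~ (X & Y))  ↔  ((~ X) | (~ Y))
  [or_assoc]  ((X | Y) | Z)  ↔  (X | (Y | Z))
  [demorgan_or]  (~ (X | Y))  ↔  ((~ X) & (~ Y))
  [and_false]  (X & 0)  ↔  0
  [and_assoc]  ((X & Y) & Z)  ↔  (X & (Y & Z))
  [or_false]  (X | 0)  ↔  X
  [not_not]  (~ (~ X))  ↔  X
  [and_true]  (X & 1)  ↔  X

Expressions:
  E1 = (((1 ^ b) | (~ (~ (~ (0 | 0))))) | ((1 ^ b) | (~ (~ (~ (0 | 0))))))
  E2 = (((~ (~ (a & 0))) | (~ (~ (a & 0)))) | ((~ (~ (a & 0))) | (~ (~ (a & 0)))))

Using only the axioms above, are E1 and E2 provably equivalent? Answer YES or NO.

NO

The axioms are sound identities: if E1 ↔* E2 then E1 and E2 evaluate identically under any assignment.
Under a=0, b=0: E1 evaluates to 1, E2 to 0. Distinct ⇒ no rewrite sequence connects them.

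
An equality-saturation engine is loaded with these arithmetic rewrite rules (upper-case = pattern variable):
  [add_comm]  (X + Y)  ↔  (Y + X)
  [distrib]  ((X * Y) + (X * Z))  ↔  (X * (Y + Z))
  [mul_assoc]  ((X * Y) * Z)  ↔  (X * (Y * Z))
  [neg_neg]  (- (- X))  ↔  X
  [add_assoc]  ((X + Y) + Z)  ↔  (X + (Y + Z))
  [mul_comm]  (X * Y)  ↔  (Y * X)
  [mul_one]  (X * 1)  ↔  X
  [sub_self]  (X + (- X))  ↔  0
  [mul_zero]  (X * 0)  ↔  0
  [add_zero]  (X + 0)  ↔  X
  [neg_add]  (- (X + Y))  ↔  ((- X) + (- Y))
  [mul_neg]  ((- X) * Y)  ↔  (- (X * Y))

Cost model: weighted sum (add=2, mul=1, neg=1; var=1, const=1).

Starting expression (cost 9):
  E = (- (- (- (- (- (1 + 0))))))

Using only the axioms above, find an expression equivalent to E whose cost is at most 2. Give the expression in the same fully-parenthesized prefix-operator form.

step 1: neg_neg (→) rewrites (- (- (- (- (- (1 + 0)))))) into (- (- (- (1 + 0))))
step 2: neg_neg (→) rewrites (- (- (- (1 + 0)))) into (- (1 + 0))
step 3: add_zero (→) rewrites (1 + 0) into 1, reaching cost 2 (bound 2)

(- 1)   [cost 2]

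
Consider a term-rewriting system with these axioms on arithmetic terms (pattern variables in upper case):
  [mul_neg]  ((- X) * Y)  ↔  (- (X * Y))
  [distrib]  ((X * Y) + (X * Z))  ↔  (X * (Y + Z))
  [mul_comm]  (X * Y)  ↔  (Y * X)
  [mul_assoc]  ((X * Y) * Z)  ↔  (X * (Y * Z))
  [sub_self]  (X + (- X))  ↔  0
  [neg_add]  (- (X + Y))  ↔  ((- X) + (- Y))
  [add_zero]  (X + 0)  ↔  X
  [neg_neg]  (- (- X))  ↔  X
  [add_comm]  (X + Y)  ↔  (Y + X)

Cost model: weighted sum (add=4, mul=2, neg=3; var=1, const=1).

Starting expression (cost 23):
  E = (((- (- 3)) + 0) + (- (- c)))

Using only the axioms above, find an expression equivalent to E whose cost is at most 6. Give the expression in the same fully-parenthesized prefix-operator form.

step 1: add_zero (→) rewrites ((- (- 3)) + 0) into (- (- 3)), now ((- (- 3)) + (- (- c)))
step 2: neg_neg (→) rewrites (- (- c)) into c, now ((- (- 3)) + c)
step 3: neg_neg (→) rewrites (- (- 3)) into 3, reaching cost 6 (bound 6)

(3 + c)   [cost 6]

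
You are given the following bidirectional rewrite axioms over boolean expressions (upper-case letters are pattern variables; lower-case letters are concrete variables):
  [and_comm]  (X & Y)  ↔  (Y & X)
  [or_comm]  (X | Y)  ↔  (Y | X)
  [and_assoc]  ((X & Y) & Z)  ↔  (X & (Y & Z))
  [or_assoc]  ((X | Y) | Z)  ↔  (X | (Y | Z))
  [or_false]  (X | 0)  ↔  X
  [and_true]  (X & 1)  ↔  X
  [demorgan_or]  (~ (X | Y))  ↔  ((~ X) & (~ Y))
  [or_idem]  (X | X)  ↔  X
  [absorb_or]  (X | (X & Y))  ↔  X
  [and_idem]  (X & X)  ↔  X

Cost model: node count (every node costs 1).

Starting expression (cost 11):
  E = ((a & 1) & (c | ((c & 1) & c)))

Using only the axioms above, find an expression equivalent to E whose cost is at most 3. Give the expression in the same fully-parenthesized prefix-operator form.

1. [and_true →] (c & 1)  →  c;  E = ((a & 1) & (c | (c & c)))
2. [and_true →] (a & 1)  →  a;  E = (a & (c | (c & c)))
3. [and_idem →] (c & c)  →  c;  E = (a & (c | c))
4. [or_idem →] (c | c)  →  c;  cost 3 ≤ 3, done

(a & c)   [cost 3]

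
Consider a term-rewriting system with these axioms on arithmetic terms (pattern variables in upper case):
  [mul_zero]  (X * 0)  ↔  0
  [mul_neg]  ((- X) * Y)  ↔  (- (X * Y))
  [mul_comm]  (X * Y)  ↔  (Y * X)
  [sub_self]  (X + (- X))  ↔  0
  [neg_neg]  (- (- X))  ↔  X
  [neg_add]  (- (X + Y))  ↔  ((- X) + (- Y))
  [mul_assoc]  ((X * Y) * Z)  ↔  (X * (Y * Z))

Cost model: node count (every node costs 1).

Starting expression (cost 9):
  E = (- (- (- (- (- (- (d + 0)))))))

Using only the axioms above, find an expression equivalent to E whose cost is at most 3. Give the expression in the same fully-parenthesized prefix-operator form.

step 1: neg_neg (→) rewrites (- (- (- (d + 0)))) into (- (d + 0)), now (- (- (- (- (d + 0)))))
step 2: neg_neg (→) rewrites (- (- (- (- (d + 0))))) into (- (- (d + 0)))
step 3: neg_neg (→) rewrites (- (- (d + 0))) into (d + 0), reaching cost 3 (bound 3)

(d + 0)   [cost 3]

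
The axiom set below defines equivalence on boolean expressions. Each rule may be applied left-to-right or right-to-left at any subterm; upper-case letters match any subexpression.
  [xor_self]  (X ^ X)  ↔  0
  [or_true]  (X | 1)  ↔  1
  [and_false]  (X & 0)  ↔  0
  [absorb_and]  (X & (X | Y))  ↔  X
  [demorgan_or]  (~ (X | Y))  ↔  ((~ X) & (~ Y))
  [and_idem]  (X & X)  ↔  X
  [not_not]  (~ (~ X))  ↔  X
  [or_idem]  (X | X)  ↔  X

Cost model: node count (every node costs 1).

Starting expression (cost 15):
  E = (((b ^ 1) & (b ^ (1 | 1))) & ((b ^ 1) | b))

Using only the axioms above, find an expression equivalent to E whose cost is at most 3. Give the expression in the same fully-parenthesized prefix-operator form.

1. [or_idem →] (1 | 1)  →  1;  E = (((b ^ 1) & (b ^ 1)) & ((b ^ 1) | b))
2. [and_idem →] ((b ^ 1) & (b ^ 1))  →  (b ^ 1);  E = ((b ^ 1) & ((b ^ 1) | b))
3. [absorb_and →] ((b ^ 1) & ((b ^ 1) | b))  →  (b ^ 1);  cost 3 ≤ 3, done

(b ^ 1)   [cost 3]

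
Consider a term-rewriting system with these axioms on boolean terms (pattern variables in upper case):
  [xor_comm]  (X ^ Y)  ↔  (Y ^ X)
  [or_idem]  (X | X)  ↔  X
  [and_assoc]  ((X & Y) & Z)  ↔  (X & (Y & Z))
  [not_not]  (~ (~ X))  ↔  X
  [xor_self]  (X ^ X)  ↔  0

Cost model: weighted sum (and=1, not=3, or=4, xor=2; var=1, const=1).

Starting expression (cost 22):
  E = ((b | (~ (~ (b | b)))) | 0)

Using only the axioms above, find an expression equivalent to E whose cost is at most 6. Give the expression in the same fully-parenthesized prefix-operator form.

(1) (b | b)  =[or_idem →]=  b    ⊢ ((b | (~ (~ b))) | 0)
(2) (~ (~ b))  =[not_not →]=  b    ⊢ ((b | b) | 0)
(3) (b | b)  =[or_idem →]=  b    ⊢ cost 6, within 6

(b | 0)   [cost 6]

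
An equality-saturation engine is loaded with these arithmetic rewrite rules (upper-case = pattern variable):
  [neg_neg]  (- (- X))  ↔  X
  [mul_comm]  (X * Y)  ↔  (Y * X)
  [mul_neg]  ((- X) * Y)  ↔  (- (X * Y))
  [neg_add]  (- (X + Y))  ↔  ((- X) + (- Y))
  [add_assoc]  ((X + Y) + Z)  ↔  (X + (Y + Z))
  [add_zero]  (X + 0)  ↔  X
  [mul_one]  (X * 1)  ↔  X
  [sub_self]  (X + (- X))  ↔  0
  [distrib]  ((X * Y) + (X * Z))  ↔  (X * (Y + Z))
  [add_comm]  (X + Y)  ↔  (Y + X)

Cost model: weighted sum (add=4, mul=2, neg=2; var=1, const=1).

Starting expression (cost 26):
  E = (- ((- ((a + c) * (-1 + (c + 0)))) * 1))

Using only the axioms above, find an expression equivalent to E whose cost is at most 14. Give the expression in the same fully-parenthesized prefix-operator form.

step 1: mul_one (→) rewrites ((- ((a + c) * (-1 + (c + 0)))) * 1) into (- ((a + c) * (-1 + (c + 0)))), now (- (- ((a + c) * (-1 + (c + 0)))))
step 2: add_zero (→) rewrites (c + 0) into c, now (- (- ((a + c) * (-1 + c))))
step 3: neg_neg (→) rewrites (- (- ((a + c) * (-1 + c)))) into ((a + c) * (-1 + c)), reaching cost 14 (bound 14)

((a + c) * (-1 + c))   [cost 14]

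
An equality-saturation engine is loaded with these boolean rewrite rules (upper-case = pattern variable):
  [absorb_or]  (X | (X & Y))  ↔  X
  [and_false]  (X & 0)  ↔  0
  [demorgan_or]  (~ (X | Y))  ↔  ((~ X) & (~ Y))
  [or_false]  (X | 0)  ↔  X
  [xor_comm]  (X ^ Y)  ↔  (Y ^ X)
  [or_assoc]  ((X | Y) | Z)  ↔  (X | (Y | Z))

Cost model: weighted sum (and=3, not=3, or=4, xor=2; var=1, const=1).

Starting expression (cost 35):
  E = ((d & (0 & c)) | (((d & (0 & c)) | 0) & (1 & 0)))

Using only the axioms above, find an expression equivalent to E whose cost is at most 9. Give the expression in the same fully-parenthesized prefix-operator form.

(d & (0 & c))   [cost 9]

(1) ((d & (0 & c)) | 0)  =[or_false →]=  (d & (0 & c))    ⊢ ((d & (0 & c)) | ((d & (0 & c)) & (1 & 0)))
(2) (1 & 0)  =[and_false →]=  0    ⊢ ((d & (0 & c)) | ((d & (0 & c)) & 0))
(3) ((d & (0 & c)) | ((d & (0 & c)) & 0))  =[absorb_or →]=  (d & (0 & c))    ⊢ cost 9, within 9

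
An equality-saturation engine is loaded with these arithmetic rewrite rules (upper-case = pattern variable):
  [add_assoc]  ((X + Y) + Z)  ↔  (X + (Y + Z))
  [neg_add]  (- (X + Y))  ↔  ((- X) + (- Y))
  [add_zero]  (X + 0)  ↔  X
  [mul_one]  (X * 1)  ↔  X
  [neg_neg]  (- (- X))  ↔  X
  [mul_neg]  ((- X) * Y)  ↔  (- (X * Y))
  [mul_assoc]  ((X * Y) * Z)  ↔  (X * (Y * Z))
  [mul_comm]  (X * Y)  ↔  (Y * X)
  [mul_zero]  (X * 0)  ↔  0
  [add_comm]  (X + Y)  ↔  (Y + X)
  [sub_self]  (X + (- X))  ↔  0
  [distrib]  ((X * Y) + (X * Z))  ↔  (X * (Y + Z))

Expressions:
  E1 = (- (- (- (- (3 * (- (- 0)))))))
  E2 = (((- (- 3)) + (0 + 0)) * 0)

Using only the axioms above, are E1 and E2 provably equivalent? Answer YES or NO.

step 1: neg_neg (→) rewrites (- (- (3 * (- (- 0))))) into (3 * (- (- 0))), now (- (- (3 * (- (- 0)))))
step 2: neg_neg (→) rewrites (- (- 0)) into 0, now (- (- (3 * 0)))
step 3: neg_neg (→) rewrites (- (- (3 * 0))) into (3 * 0)
step 4: add_zero (←) rewrites 3 into (3 + 0), now ((3 + 0) * 0)
step 5: add_zero (←) rewrites 0 into (0 + 0), now ((3 + (0 + 0)) * 0)
step 6: neg_neg (←) rewrites 3 into (- (- 3)), which is E2

YES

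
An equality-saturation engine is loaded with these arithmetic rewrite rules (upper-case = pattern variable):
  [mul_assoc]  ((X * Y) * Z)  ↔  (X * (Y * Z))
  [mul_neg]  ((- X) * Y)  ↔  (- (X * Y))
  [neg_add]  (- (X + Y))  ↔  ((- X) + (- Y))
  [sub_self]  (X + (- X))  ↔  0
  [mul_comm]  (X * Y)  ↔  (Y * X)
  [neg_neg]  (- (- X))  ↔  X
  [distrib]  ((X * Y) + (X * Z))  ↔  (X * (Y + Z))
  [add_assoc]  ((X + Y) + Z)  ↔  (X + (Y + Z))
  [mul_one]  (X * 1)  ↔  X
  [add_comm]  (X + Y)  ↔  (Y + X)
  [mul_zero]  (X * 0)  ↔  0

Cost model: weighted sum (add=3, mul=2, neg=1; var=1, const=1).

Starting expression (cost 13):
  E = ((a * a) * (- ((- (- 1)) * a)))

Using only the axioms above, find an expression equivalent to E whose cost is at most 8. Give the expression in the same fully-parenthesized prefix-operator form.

((a * a) * (- a))   [cost 8]

step 1: neg_neg (→) rewrites (- (- 1)) into 1, now ((a * a) * (- (1 * a)))
step 2: mul_comm (→) rewrites (1 * a) into (a * 1), now ((a * a) * (- (a * 1)))
step 3: mul_one (→) rewrites (a * 1) into a, reaching cost 8 (bound 8)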